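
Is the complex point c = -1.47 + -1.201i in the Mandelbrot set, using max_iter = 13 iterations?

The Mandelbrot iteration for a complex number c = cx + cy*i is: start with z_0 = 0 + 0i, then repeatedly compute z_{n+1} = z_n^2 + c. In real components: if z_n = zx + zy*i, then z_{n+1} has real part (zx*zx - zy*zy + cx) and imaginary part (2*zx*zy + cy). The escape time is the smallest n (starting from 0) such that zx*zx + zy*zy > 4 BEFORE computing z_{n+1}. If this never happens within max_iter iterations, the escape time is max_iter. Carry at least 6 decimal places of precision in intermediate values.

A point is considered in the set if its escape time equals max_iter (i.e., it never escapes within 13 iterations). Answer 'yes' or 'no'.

Answer: no

Derivation:
z_0 = 0 + 0i, c = -1.4700 + -1.2010i
Iter 1: z = -1.4700 + -1.2010i, |z|^2 = 3.6033
Iter 2: z = -0.7515 + 2.3299i, |z|^2 = 5.9934
Escaped at iteration 2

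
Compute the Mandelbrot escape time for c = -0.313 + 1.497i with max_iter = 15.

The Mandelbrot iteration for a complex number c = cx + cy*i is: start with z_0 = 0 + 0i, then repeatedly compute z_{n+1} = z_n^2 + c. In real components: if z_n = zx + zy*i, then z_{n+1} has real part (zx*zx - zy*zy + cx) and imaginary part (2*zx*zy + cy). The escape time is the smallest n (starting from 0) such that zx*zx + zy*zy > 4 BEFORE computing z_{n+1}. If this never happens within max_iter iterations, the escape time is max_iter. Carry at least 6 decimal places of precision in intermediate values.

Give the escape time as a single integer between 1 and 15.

Answer: 2

Derivation:
z_0 = 0 + 0i, c = -0.3130 + 1.4970i
Iter 1: z = -0.3130 + 1.4970i, |z|^2 = 2.3390
Iter 2: z = -2.4560 + 0.5599i, |z|^2 = 6.3456
Escaped at iteration 2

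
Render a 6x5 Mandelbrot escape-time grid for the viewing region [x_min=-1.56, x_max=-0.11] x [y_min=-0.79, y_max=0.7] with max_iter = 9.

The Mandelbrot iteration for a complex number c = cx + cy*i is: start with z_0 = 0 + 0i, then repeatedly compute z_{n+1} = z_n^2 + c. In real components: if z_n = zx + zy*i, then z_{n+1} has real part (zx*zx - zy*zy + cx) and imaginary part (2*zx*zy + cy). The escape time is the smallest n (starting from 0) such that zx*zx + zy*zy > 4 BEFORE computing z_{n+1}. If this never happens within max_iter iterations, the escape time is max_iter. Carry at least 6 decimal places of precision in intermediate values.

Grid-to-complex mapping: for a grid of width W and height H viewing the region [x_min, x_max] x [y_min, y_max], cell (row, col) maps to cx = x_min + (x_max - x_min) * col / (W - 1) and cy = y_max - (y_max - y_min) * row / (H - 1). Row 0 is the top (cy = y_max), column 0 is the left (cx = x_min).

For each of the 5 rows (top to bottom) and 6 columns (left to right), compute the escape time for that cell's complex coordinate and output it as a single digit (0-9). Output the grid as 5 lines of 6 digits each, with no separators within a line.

(row=0, col=0): c = -1.5600 + 0.7000i → escape time 3
(row=0, col=1): c = -1.2700 + 0.7000i → escape time 3
(row=0, col=2): c = -0.9800 + 0.7000i → escape time 4
(row=0, col=3): c = -0.6900 + 0.7000i → escape time 5
(row=0, col=4): c = -0.4000 + 0.7000i → escape time 8
(row=0, col=5): c = -0.1100 + 0.7000i → escape time 9
(row=1, col=0): c = -1.5600 + 0.3275i → escape time 4
(row=1, col=1): c = -1.2700 + 0.3275i → escape time 9
(row=1, col=2): c = -0.9800 + 0.3275i → escape time 9
(row=1, col=3): c = -0.6900 + 0.3275i → escape time 9
(row=1, col=4): c = -0.4000 + 0.3275i → escape time 9
(row=1, col=5): c = -0.1100 + 0.3275i → escape time 9
(row=2, col=0): c = -1.5600 + -0.0450i → escape time 8
(row=2, col=1): c = -1.2700 + -0.0450i → escape time 9
(row=2, col=2): c = -0.9800 + -0.0450i → escape time 9
(row=2, col=3): c = -0.6900 + -0.0450i → escape time 9
(row=2, col=4): c = -0.4000 + -0.0450i → escape time 9
(row=2, col=5): c = -0.1100 + -0.0450i → escape time 9
(row=3, col=0): c = -1.5600 + -0.4175i → escape time 3
(row=3, col=1): c = -1.2700 + -0.4175i → escape time 9
(row=3, col=2): c = -0.9800 + -0.4175i → escape time 6
(row=3, col=3): c = -0.6900 + -0.4175i → escape time 9
(row=3, col=4): c = -0.4000 + -0.4175i → escape time 9
(row=3, col=5): c = -0.1100 + -0.4175i → escape time 9
(row=4, col=0): c = -1.5600 + -0.7900i → escape time 3
(row=4, col=1): c = -1.2700 + -0.7900i → escape time 3
(row=4, col=2): c = -0.9800 + -0.7900i → escape time 3
(row=4, col=3): c = -0.6900 + -0.7900i → escape time 4
(row=4, col=4): c = -0.4000 + -0.7900i → escape time 6
(row=4, col=5): c = -0.1100 + -0.7900i → escape time 9

Answer: 334589
499999
899999
396999
333469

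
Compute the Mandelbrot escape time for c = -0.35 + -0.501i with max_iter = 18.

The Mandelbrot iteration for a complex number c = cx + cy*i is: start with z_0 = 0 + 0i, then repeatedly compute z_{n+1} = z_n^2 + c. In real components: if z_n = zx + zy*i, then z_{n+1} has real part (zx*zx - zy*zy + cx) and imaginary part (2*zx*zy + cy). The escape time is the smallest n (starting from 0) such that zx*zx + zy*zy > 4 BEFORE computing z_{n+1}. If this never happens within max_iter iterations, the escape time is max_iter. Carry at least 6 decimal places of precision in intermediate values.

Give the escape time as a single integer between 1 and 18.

z_0 = 0 + 0i, c = -0.3500 + -0.5010i
Iter 1: z = -0.3500 + -0.5010i, |z|^2 = 0.3735
Iter 2: z = -0.4785 + -0.1503i, |z|^2 = 0.2516
Iter 3: z = -0.1436 + -0.3572i, |z|^2 = 0.1482
Iter 4: z = -0.4569 + -0.3984i, |z|^2 = 0.3675
Iter 5: z = -0.2999 + -0.1369i, |z|^2 = 0.1087
Iter 6: z = -0.2788 + -0.4189i, |z|^2 = 0.2532
Iter 7: z = -0.4477 + -0.2675i, |z|^2 = 0.2720
Iter 8: z = -0.2211 + -0.2615i, |z|^2 = 0.1173
Iter 9: z = -0.3695 + -0.3854i, |z|^2 = 0.2851
Iter 10: z = -0.3620 + -0.2162i, |z|^2 = 0.1778
Iter 11: z = -0.2657 + -0.3445i, |z|^2 = 0.1893
Iter 12: z = -0.3981 + -0.3179i, |z|^2 = 0.2595
Iter 13: z = -0.2926 + -0.2479i, |z|^2 = 0.1471
Iter 14: z = -0.3258 + -0.3559i, |z|^2 = 0.2328
Iter 15: z = -0.3705 + -0.2691i, |z|^2 = 0.2097
Iter 16: z = -0.2851 + -0.3016i, |z|^2 = 0.1723
Iter 17: z = -0.3597 + -0.3290i, |z|^2 = 0.2376

Answer: 18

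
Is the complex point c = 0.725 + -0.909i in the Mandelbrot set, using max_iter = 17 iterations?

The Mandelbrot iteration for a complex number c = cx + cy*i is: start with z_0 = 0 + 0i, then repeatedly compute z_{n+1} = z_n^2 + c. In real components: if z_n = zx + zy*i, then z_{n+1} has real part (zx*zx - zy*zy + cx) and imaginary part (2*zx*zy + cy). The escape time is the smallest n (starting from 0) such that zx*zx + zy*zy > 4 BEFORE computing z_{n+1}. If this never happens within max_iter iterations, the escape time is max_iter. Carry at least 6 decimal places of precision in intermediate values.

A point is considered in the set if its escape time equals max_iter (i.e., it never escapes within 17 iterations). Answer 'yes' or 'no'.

Answer: no

Derivation:
z_0 = 0 + 0i, c = 0.7250 + -0.9090i
Iter 1: z = 0.7250 + -0.9090i, |z|^2 = 1.3519
Iter 2: z = 0.4243 + -2.2271i, |z|^2 = 5.1398
Escaped at iteration 2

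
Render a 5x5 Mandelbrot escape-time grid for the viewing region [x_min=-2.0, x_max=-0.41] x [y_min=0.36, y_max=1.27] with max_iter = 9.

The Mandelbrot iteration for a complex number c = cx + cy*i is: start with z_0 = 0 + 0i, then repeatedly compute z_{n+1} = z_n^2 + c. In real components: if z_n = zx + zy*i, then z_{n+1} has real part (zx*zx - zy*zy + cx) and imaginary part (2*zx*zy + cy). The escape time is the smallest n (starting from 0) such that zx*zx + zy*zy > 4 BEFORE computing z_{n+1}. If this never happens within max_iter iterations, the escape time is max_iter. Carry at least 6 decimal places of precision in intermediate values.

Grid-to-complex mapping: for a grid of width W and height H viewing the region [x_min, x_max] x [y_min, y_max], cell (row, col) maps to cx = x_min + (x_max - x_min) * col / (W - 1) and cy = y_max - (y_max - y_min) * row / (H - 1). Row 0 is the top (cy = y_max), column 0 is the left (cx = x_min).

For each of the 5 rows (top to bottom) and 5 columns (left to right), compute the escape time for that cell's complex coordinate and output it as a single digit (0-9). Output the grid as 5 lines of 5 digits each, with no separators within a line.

Answer: 11233
12334
13346
13359
14989

Derivation:
(row=0, col=0): c = -2.0000 + 1.2700i → escape time 1
(row=0, col=1): c = -1.6025 + 1.2700i → escape time 1
(row=0, col=2): c = -1.2050 + 1.2700i → escape time 2
(row=0, col=3): c = -0.8075 + 1.2700i → escape time 3
(row=0, col=4): c = -0.4100 + 1.2700i → escape time 3
(row=1, col=0): c = -2.0000 + 1.0425i → escape time 1
(row=1, col=1): c = -1.6025 + 1.0425i → escape time 2
(row=1, col=2): c = -1.2050 + 1.0425i → escape time 3
(row=1, col=3): c = -0.8075 + 1.0425i → escape time 3
(row=1, col=4): c = -0.4100 + 1.0425i → escape time 4
(row=2, col=0): c = -2.0000 + 0.8150i → escape time 1
(row=2, col=1): c = -1.6025 + 0.8150i → escape time 3
(row=2, col=2): c = -1.2050 + 0.8150i → escape time 3
(row=2, col=3): c = -0.8075 + 0.8150i → escape time 4
(row=2, col=4): c = -0.4100 + 0.8150i → escape time 6
(row=3, col=0): c = -2.0000 + 0.5875i → escape time 1
(row=3, col=1): c = -1.6025 + 0.5875i → escape time 3
(row=3, col=2): c = -1.2050 + 0.5875i → escape time 3
(row=3, col=3): c = -0.8075 + 0.5875i → escape time 5
(row=3, col=4): c = -0.4100 + 0.5875i → escape time 9
(row=4, col=0): c = -2.0000 + 0.3600i → escape time 1
(row=4, col=1): c = -1.6025 + 0.3600i → escape time 4
(row=4, col=2): c = -1.2050 + 0.3600i → escape time 9
(row=4, col=3): c = -0.8075 + 0.3600i → escape time 8
(row=4, col=4): c = -0.4100 + 0.3600i → escape time 9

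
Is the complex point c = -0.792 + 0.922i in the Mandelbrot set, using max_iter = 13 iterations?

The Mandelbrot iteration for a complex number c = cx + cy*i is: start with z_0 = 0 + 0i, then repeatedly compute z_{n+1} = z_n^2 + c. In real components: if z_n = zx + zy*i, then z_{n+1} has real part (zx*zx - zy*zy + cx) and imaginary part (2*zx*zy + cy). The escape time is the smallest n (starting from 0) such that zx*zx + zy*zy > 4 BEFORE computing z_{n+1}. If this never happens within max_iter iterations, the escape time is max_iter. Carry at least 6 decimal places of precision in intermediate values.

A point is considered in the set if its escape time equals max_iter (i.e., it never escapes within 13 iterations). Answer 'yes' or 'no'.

Answer: no

Derivation:
z_0 = 0 + 0i, c = -0.7920 + 0.9220i
Iter 1: z = -0.7920 + 0.9220i, |z|^2 = 1.4773
Iter 2: z = -1.0148 + -0.5384i, |z|^2 = 1.3198
Iter 3: z = -0.0521 + 2.0149i, |z|^2 = 4.0624
Escaped at iteration 3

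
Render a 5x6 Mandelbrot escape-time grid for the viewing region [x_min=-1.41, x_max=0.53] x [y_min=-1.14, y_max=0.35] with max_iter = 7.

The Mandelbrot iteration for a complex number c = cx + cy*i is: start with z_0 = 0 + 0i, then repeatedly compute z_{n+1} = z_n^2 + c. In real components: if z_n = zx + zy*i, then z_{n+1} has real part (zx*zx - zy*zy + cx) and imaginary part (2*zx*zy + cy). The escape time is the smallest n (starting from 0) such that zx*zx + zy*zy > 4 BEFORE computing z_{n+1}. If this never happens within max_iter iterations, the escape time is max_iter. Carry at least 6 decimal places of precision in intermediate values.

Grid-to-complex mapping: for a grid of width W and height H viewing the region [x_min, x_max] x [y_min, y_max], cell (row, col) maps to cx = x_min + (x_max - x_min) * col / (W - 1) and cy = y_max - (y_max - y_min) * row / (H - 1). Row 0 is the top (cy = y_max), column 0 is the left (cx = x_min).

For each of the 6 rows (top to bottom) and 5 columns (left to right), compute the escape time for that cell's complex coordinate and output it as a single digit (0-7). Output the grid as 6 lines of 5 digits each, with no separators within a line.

Answer: 57775
77775
57775
35774
33573
23342

Derivation:
(row=0, col=0): c = -1.4100 + 0.3500i → escape time 5
(row=0, col=1): c = -0.9250 + 0.3500i → escape time 7
(row=0, col=2): c = -0.4400 + 0.3500i → escape time 7
(row=0, col=3): c = 0.0450 + 0.3500i → escape time 7
(row=0, col=4): c = 0.5300 + 0.3500i → escape time 5
(row=1, col=0): c = -1.4100 + 0.0520i → escape time 7
(row=1, col=1): c = -0.9250 + 0.0520i → escape time 7
(row=1, col=2): c = -0.4400 + 0.0520i → escape time 7
(row=1, col=3): c = 0.0450 + 0.0520i → escape time 7
(row=1, col=4): c = 0.5300 + 0.0520i → escape time 5
(row=2, col=0): c = -1.4100 + -0.2460i → escape time 5
(row=2, col=1): c = -0.9250 + -0.2460i → escape time 7
(row=2, col=2): c = -0.4400 + -0.2460i → escape time 7
(row=2, col=3): c = 0.0450 + -0.2460i → escape time 7
(row=2, col=4): c = 0.5300 + -0.2460i → escape time 5
(row=3, col=0): c = -1.4100 + -0.5440i → escape time 3
(row=3, col=1): c = -0.9250 + -0.5440i → escape time 5
(row=3, col=2): c = -0.4400 + -0.5440i → escape time 7
(row=3, col=3): c = 0.0450 + -0.5440i → escape time 7
(row=3, col=4): c = 0.5300 + -0.5440i → escape time 4
(row=4, col=0): c = -1.4100 + -0.8420i → escape time 3
(row=4, col=1): c = -0.9250 + -0.8420i → escape time 3
(row=4, col=2): c = -0.4400 + -0.8420i → escape time 5
(row=4, col=3): c = 0.0450 + -0.8420i → escape time 7
(row=4, col=4): c = 0.5300 + -0.8420i → escape time 3
(row=5, col=0): c = -1.4100 + -1.1400i → escape time 2
(row=5, col=1): c = -0.9250 + -1.1400i → escape time 3
(row=5, col=2): c = -0.4400 + -1.1400i → escape time 3
(row=5, col=3): c = 0.0450 + -1.1400i → escape time 4
(row=5, col=4): c = 0.5300 + -1.1400i → escape time 2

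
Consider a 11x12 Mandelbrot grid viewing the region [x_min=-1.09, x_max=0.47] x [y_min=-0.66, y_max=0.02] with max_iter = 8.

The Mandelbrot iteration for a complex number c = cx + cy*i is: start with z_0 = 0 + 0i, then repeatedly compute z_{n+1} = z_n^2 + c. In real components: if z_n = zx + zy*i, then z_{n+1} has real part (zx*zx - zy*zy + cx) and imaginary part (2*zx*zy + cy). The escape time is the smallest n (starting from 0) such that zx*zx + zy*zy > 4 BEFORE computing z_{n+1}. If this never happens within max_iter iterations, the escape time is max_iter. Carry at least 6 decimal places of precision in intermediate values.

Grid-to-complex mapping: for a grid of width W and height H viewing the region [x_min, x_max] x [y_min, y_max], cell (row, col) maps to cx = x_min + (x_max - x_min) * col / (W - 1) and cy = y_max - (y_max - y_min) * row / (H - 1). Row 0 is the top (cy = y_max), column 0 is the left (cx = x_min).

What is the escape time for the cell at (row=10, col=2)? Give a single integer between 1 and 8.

Answer: 5

Derivation:
z_0 = 0 + 0i, c = -0.7780 + -0.5982i
Iter 1: z = -0.7780 + -0.5982i, |z|^2 = 0.9631
Iter 2: z = -0.5305 + 0.3326i, |z|^2 = 0.3921
Iter 3: z = -0.6071 + -0.9511i, |z|^2 = 1.2732
Iter 4: z = -1.3139 + 0.5567i, |z|^2 = 2.0364
Iter 5: z = 0.6385 + -2.0611i, |z|^2 = 4.6560
Escaped at iteration 5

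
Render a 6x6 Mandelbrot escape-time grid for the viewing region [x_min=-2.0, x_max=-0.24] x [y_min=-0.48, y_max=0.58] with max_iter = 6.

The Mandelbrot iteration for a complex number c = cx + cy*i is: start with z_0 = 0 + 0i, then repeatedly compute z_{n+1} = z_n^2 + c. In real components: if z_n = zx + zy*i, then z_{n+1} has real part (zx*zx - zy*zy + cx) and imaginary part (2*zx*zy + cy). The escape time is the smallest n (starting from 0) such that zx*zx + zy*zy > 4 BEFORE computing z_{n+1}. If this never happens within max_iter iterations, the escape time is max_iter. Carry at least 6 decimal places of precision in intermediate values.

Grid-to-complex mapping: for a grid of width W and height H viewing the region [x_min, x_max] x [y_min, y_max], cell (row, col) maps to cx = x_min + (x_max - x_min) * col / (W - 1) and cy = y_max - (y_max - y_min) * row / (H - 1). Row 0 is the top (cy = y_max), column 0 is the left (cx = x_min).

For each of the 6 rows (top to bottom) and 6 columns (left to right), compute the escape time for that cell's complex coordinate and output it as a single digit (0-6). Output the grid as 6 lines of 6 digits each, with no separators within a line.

(row=0, col=0): c = -2.0000 + 0.5800i → escape time 1
(row=0, col=1): c = -1.6480 + 0.5800i → escape time 3
(row=0, col=2): c = -1.2960 + 0.5800i → escape time 3
(row=0, col=3): c = -0.9440 + 0.5800i → escape time 5
(row=0, col=4): c = -0.5920 + 0.5800i → escape time 6
(row=0, col=5): c = -0.2400 + 0.5800i → escape time 6
(row=1, col=0): c = -2.0000 + 0.3680i → escape time 1
(row=1, col=1): c = -1.6480 + 0.3680i → escape time 4
(row=1, col=2): c = -1.2960 + 0.3680i → escape time 6
(row=1, col=3): c = -0.9440 + 0.3680i → escape time 6
(row=1, col=4): c = -0.5920 + 0.3680i → escape time 6
(row=1, col=5): c = -0.2400 + 0.3680i → escape time 6
(row=2, col=0): c = -2.0000 + 0.1560i → escape time 1
(row=2, col=1): c = -1.6480 + 0.1560i → escape time 5
(row=2, col=2): c = -1.2960 + 0.1560i → escape time 6
(row=2, col=3): c = -0.9440 + 0.1560i → escape time 6
(row=2, col=4): c = -0.5920 + 0.1560i → escape time 6
(row=2, col=5): c = -0.2400 + 0.1560i → escape time 6
(row=3, col=0): c = -2.0000 + -0.0560i → escape time 1
(row=3, col=1): c = -1.6480 + -0.0560i → escape time 6
(row=3, col=2): c = -1.2960 + -0.0560i → escape time 6
(row=3, col=3): c = -0.9440 + -0.0560i → escape time 6
(row=3, col=4): c = -0.5920 + -0.0560i → escape time 6
(row=3, col=5): c = -0.2400 + -0.0560i → escape time 6
(row=4, col=0): c = -2.0000 + -0.2680i → escape time 1
(row=4, col=1): c = -1.6480 + -0.2680i → escape time 4
(row=4, col=2): c = -1.2960 + -0.2680i → escape time 6
(row=4, col=3): c = -0.9440 + -0.2680i → escape time 6
(row=4, col=4): c = -0.5920 + -0.2680i → escape time 6
(row=4, col=5): c = -0.2400 + -0.2680i → escape time 6
(row=5, col=0): c = -2.0000 + -0.4800i → escape time 1
(row=5, col=1): c = -1.6480 + -0.4800i → escape time 3
(row=5, col=2): c = -1.2960 + -0.4800i → escape time 4
(row=5, col=3): c = -0.9440 + -0.4800i → escape time 5
(row=5, col=4): c = -0.5920 + -0.4800i → escape time 6
(row=5, col=5): c = -0.2400 + -0.4800i → escape time 6

Answer: 133566
146666
156666
166666
146666
134566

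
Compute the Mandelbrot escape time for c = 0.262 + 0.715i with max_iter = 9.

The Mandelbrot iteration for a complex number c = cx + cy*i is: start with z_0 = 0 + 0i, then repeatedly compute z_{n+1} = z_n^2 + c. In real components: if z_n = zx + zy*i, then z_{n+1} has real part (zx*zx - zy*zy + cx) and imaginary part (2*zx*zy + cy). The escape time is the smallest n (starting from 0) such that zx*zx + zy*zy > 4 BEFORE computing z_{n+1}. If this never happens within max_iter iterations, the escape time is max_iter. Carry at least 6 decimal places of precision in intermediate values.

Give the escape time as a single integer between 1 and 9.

z_0 = 0 + 0i, c = 0.2620 + 0.7150i
Iter 1: z = 0.2620 + 0.7150i, |z|^2 = 0.5799
Iter 2: z = -0.1806 + 1.0897i, |z|^2 = 1.2200
Iter 3: z = -0.8927 + 0.3215i, |z|^2 = 0.9003
Iter 4: z = 0.9557 + 0.1410i, |z|^2 = 0.9332
Iter 5: z = 1.1554 + 0.9846i, |z|^2 = 2.3044
Iter 6: z = 0.6276 + 2.9902i, |z|^2 = 9.3350
Escaped at iteration 6

Answer: 6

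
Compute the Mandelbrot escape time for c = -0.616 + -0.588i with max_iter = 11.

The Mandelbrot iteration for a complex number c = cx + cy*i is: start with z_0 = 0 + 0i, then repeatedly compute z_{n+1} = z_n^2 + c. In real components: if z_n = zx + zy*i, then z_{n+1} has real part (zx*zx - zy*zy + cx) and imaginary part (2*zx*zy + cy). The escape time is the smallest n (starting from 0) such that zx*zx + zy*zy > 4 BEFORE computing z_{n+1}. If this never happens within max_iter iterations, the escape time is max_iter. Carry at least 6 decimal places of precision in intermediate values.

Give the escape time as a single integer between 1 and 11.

Answer: 9

Derivation:
z_0 = 0 + 0i, c = -0.6160 + -0.5880i
Iter 1: z = -0.6160 + -0.5880i, |z|^2 = 0.7252
Iter 2: z = -0.5823 + 0.1364i, |z|^2 = 0.3577
Iter 3: z = -0.2956 + -0.7469i, |z|^2 = 0.6452
Iter 4: z = -1.0865 + -0.1465i, |z|^2 = 1.2019
Iter 5: z = 0.5429 + -0.2696i, |z|^2 = 0.3675
Iter 6: z = -0.3939 + -0.8808i, |z|^2 = 0.9309
Iter 7: z = -1.2366 + 0.1059i, |z|^2 = 1.5403
Iter 8: z = 0.9019 + -0.8499i, |z|^2 = 1.5357
Iter 9: z = -0.5250 + -2.1210i, |z|^2 = 4.7740
Escaped at iteration 9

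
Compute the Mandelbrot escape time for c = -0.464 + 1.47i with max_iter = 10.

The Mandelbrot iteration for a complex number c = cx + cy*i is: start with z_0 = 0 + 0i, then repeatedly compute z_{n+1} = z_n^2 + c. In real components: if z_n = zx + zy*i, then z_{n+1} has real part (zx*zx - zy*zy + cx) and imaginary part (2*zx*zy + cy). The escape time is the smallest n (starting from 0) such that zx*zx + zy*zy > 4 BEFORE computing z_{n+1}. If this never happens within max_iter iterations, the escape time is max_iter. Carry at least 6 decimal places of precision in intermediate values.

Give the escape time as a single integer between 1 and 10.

z_0 = 0 + 0i, c = -0.4640 + 1.4700i
Iter 1: z = -0.4640 + 1.4700i, |z|^2 = 2.3762
Iter 2: z = -2.4096 + 0.1058i, |z|^2 = 5.8174
Escaped at iteration 2

Answer: 2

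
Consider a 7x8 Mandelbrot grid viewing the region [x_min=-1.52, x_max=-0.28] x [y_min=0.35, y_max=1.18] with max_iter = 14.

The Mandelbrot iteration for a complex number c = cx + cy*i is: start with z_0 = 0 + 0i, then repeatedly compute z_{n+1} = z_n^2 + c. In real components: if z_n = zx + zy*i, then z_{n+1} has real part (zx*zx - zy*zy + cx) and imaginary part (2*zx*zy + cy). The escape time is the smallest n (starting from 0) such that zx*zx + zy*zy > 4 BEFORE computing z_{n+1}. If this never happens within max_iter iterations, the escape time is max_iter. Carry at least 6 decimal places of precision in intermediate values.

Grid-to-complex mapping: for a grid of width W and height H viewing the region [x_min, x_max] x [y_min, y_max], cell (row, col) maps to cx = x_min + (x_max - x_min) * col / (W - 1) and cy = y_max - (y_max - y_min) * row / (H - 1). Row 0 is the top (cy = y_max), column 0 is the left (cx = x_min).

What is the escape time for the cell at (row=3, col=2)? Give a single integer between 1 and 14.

z_0 = 0 + 0i, c = -1.1067 + 0.8243i
Iter 1: z = -1.1067 + 0.8243i, |z|^2 = 1.9042
Iter 2: z = -0.5614 + -1.0001i, |z|^2 = 1.3154
Iter 3: z = -1.7918 + 1.9472i, |z|^2 = 7.0022
Escaped at iteration 3

Answer: 3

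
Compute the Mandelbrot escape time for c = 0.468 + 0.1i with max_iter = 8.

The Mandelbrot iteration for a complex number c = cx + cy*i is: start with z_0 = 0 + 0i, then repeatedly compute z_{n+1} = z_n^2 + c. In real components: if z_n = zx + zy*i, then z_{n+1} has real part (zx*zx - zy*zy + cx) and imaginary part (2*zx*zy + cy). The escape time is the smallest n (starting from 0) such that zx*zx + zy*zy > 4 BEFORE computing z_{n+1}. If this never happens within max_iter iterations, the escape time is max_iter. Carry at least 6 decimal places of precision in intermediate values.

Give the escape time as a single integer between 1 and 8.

Answer: 5

Derivation:
z_0 = 0 + 0i, c = 0.4680 + 0.1000i
Iter 1: z = 0.4680 + 0.1000i, |z|^2 = 0.2290
Iter 2: z = 0.6770 + 0.1936i, |z|^2 = 0.4958
Iter 3: z = 0.8889 + 0.3621i, |z|^2 = 0.9213
Iter 4: z = 1.1270 + 0.7438i, |z|^2 = 1.8233
Iter 5: z = 1.1848 + 1.7765i, |z|^2 = 4.5596
Escaped at iteration 5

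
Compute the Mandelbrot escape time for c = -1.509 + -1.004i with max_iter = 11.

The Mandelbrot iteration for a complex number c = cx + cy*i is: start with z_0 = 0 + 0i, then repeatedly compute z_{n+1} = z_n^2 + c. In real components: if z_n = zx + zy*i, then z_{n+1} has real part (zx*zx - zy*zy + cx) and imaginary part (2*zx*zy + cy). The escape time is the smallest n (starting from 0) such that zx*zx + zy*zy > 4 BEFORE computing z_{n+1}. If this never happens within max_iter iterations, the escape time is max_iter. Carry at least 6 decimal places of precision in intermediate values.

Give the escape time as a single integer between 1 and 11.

Answer: 2

Derivation:
z_0 = 0 + 0i, c = -1.5090 + -1.0040i
Iter 1: z = -1.5090 + -1.0040i, |z|^2 = 3.2851
Iter 2: z = -0.2399 + 2.0261i, |z|^2 = 4.1625
Escaped at iteration 2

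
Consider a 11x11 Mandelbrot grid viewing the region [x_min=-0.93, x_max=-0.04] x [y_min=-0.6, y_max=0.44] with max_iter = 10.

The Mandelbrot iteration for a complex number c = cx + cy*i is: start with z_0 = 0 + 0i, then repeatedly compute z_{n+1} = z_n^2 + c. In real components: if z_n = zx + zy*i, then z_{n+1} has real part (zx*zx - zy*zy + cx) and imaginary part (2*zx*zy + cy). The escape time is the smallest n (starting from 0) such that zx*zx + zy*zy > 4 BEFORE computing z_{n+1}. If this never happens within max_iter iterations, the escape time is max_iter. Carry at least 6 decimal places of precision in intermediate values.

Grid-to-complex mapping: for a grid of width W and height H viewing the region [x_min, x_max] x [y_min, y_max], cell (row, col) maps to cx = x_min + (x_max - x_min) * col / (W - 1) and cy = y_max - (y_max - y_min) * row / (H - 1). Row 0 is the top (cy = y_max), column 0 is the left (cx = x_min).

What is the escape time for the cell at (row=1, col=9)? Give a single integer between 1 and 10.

Answer: 10

Derivation:
z_0 = 0 + 0i, c = -0.1290 + 0.3360i
Iter 1: z = -0.1290 + 0.3360i, |z|^2 = 0.1295
Iter 2: z = -0.2253 + 0.2493i, |z|^2 = 0.1129
Iter 3: z = -0.1404 + 0.2237i, |z|^2 = 0.0698
Iter 4: z = -0.1593 + 0.2732i, |z|^2 = 0.1000
Iter 5: z = -0.1782 + 0.2490i, |z|^2 = 0.0938
Iter 6: z = -0.1592 + 0.2472i, |z|^2 = 0.0865
Iter 7: z = -0.1648 + 0.2573i, |z|^2 = 0.0933
Iter 8: z = -0.1680 + 0.2512i, |z|^2 = 0.0913
Iter 9: z = -0.1639 + 0.2516i, |z|^2 = 0.0901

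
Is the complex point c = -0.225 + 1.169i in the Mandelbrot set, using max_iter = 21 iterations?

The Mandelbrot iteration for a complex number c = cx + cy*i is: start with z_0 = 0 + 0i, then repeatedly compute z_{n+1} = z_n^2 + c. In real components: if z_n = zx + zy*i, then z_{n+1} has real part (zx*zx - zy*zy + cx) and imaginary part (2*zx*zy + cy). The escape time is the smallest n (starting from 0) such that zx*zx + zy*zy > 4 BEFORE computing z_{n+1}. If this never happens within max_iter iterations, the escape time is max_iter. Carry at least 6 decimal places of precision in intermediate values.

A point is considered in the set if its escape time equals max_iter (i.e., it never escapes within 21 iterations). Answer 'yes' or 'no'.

Answer: no

Derivation:
z_0 = 0 + 0i, c = -0.2250 + 1.1690i
Iter 1: z = -0.2250 + 1.1690i, |z|^2 = 1.4172
Iter 2: z = -1.5409 + 0.6430i, |z|^2 = 2.7879
Iter 3: z = 1.7361 + -0.8125i, |z|^2 = 3.6742
Iter 4: z = 2.1289 + -1.6521i, |z|^2 = 7.2617
Escaped at iteration 4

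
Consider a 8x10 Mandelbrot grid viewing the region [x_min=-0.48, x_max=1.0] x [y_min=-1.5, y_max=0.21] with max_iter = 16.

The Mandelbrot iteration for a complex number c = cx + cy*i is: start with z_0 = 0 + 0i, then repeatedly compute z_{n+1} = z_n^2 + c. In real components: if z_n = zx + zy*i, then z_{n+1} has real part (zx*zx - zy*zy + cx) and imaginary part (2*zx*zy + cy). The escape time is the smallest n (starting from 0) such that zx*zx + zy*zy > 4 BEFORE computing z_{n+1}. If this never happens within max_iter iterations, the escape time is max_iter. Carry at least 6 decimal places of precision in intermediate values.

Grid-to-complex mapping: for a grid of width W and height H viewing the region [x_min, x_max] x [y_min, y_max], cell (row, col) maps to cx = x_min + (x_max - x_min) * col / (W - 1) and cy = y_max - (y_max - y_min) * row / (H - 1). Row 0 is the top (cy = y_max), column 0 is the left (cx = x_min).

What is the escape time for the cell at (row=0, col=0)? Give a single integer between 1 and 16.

z_0 = 0 + 0i, c = -0.4800 + 0.2100i
Iter 1: z = -0.4800 + 0.2100i, |z|^2 = 0.2745
Iter 2: z = -0.2937 + 0.0084i, |z|^2 = 0.0863
Iter 3: z = -0.3938 + 0.2051i, |z|^2 = 0.1971
Iter 4: z = -0.3670 + 0.0485i, |z|^2 = 0.1370
Iter 5: z = -0.3477 + 0.1744i, |z|^2 = 0.1513
Iter 6: z = -0.3895 + 0.0887i, |z|^2 = 0.1596
Iter 7: z = -0.3361 + 0.1409i, |z|^2 = 0.1328
Iter 8: z = -0.3869 + 0.1153i, |z|^2 = 0.1630
Iter 9: z = -0.3436 + 0.1208i, |z|^2 = 0.1327
Iter 10: z = -0.3765 + 0.1270i, |z|^2 = 0.1579
Iter 11: z = -0.3544 + 0.1144i, |z|^2 = 0.1387
Iter 12: z = -0.3675 + 0.1289i, |z|^2 = 0.1517
Iter 13: z = -0.3616 + 0.1152i, |z|^2 = 0.1440
Iter 14: z = -0.3626 + 0.1267i, |z|^2 = 0.1475
Iter 15: z = -0.3646 + 0.1181i, |z|^2 = 0.1469

Answer: 16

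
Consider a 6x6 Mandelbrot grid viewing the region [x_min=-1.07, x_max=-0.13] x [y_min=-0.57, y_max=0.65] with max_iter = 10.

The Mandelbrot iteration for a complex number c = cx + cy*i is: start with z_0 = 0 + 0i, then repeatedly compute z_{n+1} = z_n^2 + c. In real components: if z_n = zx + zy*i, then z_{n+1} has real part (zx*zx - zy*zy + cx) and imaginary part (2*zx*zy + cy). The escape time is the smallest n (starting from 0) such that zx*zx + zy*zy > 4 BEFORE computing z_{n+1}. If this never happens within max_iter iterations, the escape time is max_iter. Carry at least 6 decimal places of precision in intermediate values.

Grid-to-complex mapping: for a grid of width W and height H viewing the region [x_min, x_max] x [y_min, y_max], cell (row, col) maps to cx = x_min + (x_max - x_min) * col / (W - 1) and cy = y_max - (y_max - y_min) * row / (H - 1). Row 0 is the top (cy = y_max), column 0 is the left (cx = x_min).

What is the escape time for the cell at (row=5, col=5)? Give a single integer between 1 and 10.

z_0 = 0 + 0i, c = -0.1300 + -0.5700i
Iter 1: z = -0.1300 + -0.5700i, |z|^2 = 0.3418
Iter 2: z = -0.4380 + -0.4218i, |z|^2 = 0.3698
Iter 3: z = -0.1161 + -0.2005i, |z|^2 = 0.0537
Iter 4: z = -0.1567 + -0.5235i, |z|^2 = 0.2986
Iter 5: z = -0.3794 + -0.4059i, |z|^2 = 0.3087
Iter 6: z = -0.1508 + -0.2620i, |z|^2 = 0.0914
Iter 7: z = -0.1759 + -0.4910i, |z|^2 = 0.2720
Iter 8: z = -0.3401 + -0.3973i, |z|^2 = 0.2735
Iter 9: z = -0.1721 + -0.2997i, |z|^2 = 0.1195

Answer: 10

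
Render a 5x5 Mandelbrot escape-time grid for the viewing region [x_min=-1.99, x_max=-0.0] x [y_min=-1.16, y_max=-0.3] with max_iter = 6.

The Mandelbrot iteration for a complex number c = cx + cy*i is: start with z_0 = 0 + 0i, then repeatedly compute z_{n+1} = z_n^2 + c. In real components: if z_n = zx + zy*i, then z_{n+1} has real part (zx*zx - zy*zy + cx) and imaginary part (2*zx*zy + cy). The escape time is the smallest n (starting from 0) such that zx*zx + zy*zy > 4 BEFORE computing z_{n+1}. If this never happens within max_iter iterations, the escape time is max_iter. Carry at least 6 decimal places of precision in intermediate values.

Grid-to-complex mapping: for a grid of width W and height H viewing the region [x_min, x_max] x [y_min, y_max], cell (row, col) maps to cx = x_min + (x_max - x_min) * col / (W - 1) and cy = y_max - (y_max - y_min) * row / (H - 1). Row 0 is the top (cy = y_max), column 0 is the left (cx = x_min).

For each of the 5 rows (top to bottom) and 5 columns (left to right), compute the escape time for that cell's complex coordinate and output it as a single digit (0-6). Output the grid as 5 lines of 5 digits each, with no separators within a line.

(row=0, col=0): c = -1.9900 + -0.3000i → escape time 1
(row=0, col=1): c = -1.4925 + -0.3000i → escape time 5
(row=0, col=2): c = -0.9950 + -0.3000i → escape time 6
(row=0, col=3): c = -0.4975 + -0.3000i → escape time 6
(row=0, col=4): c = 0.0000 + -0.3000i → escape time 6
(row=1, col=0): c = -1.9900 + -0.5150i → escape time 1
(row=1, col=1): c = -1.4925 + -0.5150i → escape time 3
(row=1, col=2): c = -0.9950 + -0.5150i → escape time 5
(row=1, col=3): c = -0.4975 + -0.5150i → escape time 6
(row=1, col=4): c = 0.0000 + -0.5150i → escape time 6
(row=2, col=0): c = -1.9900 + -0.7300i → escape time 1
(row=2, col=1): c = -1.4925 + -0.7300i → escape time 3
(row=2, col=2): c = -0.9950 + -0.7300i → escape time 4
(row=2, col=3): c = -0.4975 + -0.7300i → escape time 6
(row=2, col=4): c = 0.0000 + -0.7300i → escape time 6
(row=3, col=0): c = -1.9900 + -0.9450i → escape time 1
(row=3, col=1): c = -1.4925 + -0.9450i → escape time 3
(row=3, col=2): c = -0.9950 + -0.9450i → escape time 3
(row=3, col=3): c = -0.4975 + -0.9450i → escape time 4
(row=3, col=4): c = 0.0000 + -0.9450i → escape time 6
(row=4, col=0): c = -1.9900 + -1.1600i → escape time 1
(row=4, col=1): c = -1.4925 + -1.1600i → escape time 2
(row=4, col=2): c = -0.9950 + -1.1600i → escape time 3
(row=4, col=3): c = -0.4975 + -1.1600i → escape time 3
(row=4, col=4): c = 0.0000 + -1.1600i → escape time 3

Answer: 15666
13566
13466
13346
12333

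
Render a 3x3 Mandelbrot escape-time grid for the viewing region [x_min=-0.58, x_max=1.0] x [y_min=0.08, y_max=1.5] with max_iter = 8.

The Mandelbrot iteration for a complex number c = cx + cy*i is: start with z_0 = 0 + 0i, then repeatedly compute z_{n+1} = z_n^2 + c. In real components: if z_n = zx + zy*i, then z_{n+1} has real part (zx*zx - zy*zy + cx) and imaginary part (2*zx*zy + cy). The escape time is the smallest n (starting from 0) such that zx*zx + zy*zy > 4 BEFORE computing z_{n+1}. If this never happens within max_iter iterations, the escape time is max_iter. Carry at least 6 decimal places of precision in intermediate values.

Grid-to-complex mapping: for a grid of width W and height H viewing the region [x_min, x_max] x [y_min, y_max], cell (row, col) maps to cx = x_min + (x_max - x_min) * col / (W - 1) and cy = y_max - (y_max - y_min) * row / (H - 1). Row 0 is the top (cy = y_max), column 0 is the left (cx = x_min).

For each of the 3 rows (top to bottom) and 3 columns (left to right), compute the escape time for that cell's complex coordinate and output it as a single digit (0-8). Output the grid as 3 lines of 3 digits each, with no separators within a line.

Answer: 222
552
882

Derivation:
(row=0, col=0): c = -0.5800 + 1.5000i → escape time 2
(row=0, col=1): c = 0.2100 + 1.5000i → escape time 2
(row=0, col=2): c = 1.0000 + 1.5000i → escape time 2
(row=1, col=0): c = -0.5800 + 0.7900i → escape time 5
(row=1, col=1): c = 0.2100 + 0.7900i → escape time 5
(row=1, col=2): c = 1.0000 + 0.7900i → escape time 2
(row=2, col=0): c = -0.5800 + 0.0800i → escape time 8
(row=2, col=1): c = 0.2100 + 0.0800i → escape time 8
(row=2, col=2): c = 1.0000 + 0.0800i → escape time 2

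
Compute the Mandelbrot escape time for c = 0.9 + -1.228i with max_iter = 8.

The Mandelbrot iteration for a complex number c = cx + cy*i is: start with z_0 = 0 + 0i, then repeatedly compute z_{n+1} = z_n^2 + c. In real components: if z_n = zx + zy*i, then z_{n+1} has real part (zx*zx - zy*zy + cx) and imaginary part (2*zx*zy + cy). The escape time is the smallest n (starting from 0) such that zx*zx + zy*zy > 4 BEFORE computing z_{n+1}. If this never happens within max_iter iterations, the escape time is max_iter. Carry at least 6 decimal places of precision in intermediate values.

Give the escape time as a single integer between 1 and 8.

z_0 = 0 + 0i, c = 0.9000 + -1.2280i
Iter 1: z = 0.9000 + -1.2280i, |z|^2 = 2.3180
Iter 2: z = 0.2020 + -3.4384i, |z|^2 = 11.8634
Escaped at iteration 2

Answer: 2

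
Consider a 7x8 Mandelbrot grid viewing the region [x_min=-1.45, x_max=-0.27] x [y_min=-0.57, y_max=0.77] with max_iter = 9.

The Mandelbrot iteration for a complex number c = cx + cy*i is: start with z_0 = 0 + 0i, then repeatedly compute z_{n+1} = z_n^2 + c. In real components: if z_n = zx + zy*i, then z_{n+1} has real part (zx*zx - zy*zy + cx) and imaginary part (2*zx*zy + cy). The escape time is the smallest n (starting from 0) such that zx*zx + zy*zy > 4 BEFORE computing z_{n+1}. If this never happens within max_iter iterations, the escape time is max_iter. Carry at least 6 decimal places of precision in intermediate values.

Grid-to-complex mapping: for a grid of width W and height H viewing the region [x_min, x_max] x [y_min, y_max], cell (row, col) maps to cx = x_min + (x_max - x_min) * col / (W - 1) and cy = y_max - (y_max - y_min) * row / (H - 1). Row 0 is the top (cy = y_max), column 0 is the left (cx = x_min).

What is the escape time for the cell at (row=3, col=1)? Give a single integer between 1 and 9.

Answer: 9

Derivation:
z_0 = 0 + 0i, c = -1.2533 + 0.1957i
Iter 1: z = -1.2533 + 0.1957i, |z|^2 = 1.6091
Iter 2: z = 0.2792 + -0.2949i, |z|^2 = 0.1649
Iter 3: z = -1.2623 + 0.0311i, |z|^2 = 1.5944
Iter 4: z = 0.3392 + 0.1173i, |z|^2 = 0.1288
Iter 5: z = -1.1521 + 0.2753i, |z|^2 = 1.4030
Iter 6: z = -0.0019 + -0.4386i, |z|^2 = 0.1924
Iter 7: z = -1.4457 + 0.1974i, |z|^2 = 2.1290
Iter 8: z = 0.7978 + -0.3750i, |z|^2 = 0.7770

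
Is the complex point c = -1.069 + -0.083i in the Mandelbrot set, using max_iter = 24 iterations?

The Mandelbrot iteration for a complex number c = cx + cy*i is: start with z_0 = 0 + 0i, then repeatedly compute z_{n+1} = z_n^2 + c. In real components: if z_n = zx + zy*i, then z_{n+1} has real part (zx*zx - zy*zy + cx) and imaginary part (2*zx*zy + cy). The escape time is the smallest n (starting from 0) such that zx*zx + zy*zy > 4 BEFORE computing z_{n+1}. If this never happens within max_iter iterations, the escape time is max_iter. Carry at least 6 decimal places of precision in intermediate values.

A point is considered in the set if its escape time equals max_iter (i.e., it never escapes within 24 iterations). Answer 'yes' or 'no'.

Answer: yes

Derivation:
z_0 = 0 + 0i, c = -1.0690 + -0.0830i
Iter 1: z = -1.0690 + -0.0830i, |z|^2 = 1.1496
Iter 2: z = 0.0669 + 0.0945i, |z|^2 = 0.0134
Iter 3: z = -1.0734 + -0.0704i, |z|^2 = 1.1572
Iter 4: z = 0.0783 + 0.0681i, |z|^2 = 0.0108
Iter 5: z = -1.0675 + -0.0723i, |z|^2 = 1.1448
Iter 6: z = 0.0653 + 0.0714i, |z|^2 = 0.0094
Iter 7: z = -1.0698 + -0.0737i, |z|^2 = 1.1500
Iter 8: z = 0.0701 + 0.0746i, |z|^2 = 0.0105
Iter 9: z = -1.0697 + -0.0725i, |z|^2 = 1.1494
Iter 10: z = 0.0699 + 0.0722i, |z|^2 = 0.0101
Iter 11: z = -1.0693 + -0.0729i, |z|^2 = 1.1488
Iter 12: z = 0.0691 + 0.0729i, |z|^2 = 0.0101
Iter 13: z = -1.0695 + -0.0729i, |z|^2 = 1.1492
Iter 14: z = 0.0696 + 0.0730i, |z|^2 = 0.0102
Iter 15: z = -1.0695 + -0.0728i, |z|^2 = 1.1491
Iter 16: z = 0.0695 + 0.0728i, |z|^2 = 0.0101
Iter 17: z = -1.0695 + -0.0729i, |z|^2 = 1.1491
Iter 18: z = 0.0695 + 0.0729i, |z|^2 = 0.0101
Iter 19: z = -1.0695 + -0.0729i, |z|^2 = 1.1491
Iter 20: z = 0.0695 + 0.0729i, |z|^2 = 0.0101
Iter 21: z = -1.0695 + -0.0729i, |z|^2 = 1.1491
Iter 22: z = 0.0695 + 0.0729i, |z|^2 = 0.0101
Iter 23: z = -1.0695 + -0.0729i, |z|^2 = 1.1491
Did not escape in 24 iterations → in set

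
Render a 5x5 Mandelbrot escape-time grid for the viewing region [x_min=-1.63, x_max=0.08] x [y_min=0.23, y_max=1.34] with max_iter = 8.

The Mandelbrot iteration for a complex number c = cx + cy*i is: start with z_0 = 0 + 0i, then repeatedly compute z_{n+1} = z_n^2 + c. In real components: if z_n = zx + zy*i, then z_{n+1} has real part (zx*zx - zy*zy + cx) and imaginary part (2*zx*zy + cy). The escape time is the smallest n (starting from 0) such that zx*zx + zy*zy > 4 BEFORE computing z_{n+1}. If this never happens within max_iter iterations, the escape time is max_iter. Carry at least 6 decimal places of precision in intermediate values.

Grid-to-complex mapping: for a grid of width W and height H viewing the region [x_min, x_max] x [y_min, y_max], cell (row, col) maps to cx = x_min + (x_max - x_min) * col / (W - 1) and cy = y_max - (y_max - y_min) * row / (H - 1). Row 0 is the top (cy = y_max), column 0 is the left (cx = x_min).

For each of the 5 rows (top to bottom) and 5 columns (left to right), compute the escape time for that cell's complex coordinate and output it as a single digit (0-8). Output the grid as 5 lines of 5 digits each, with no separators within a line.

Answer: 12222
23344
33477
35688
48888

Derivation:
(row=0, col=0): c = -1.6300 + 1.3400i → escape time 1
(row=0, col=1): c = -1.2025 + 1.3400i → escape time 2
(row=0, col=2): c = -0.7750 + 1.3400i → escape time 2
(row=0, col=3): c = -0.3475 + 1.3400i → escape time 2
(row=0, col=4): c = 0.0800 + 1.3400i → escape time 2
(row=1, col=0): c = -1.6300 + 1.0625i → escape time 2
(row=1, col=1): c = -1.2025 + 1.0625i → escape time 3
(row=1, col=2): c = -0.7750 + 1.0625i → escape time 3
(row=1, col=3): c = -0.3475 + 1.0625i → escape time 4
(row=1, col=4): c = 0.0800 + 1.0625i → escape time 4
(row=2, col=0): c = -1.6300 + 0.7850i → escape time 3
(row=2, col=1): c = -1.2025 + 0.7850i → escape time 3
(row=2, col=2): c = -0.7750 + 0.7850i → escape time 4
(row=2, col=3): c = -0.3475 + 0.7850i → escape time 7
(row=2, col=4): c = 0.0800 + 0.7850i → escape time 7
(row=3, col=0): c = -1.6300 + 0.5075i → escape time 3
(row=3, col=1): c = -1.2025 + 0.5075i → escape time 5
(row=3, col=2): c = -0.7750 + 0.5075i → escape time 6
(row=3, col=3): c = -0.3475 + 0.5075i → escape time 8
(row=3, col=4): c = 0.0800 + 0.5075i → escape time 8
(row=4, col=0): c = -1.6300 + 0.2300i → escape time 4
(row=4, col=1): c = -1.2025 + 0.2300i → escape time 8
(row=4, col=2): c = -0.7750 + 0.2300i → escape time 8
(row=4, col=3): c = -0.3475 + 0.2300i → escape time 8
(row=4, col=4): c = 0.0800 + 0.2300i → escape time 8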